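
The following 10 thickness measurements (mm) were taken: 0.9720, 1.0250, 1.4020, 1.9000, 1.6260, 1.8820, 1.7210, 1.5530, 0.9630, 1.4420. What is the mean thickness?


Formula: Average = sum / n
Substituting: Average = 14.4860 / 10
Result: 1.4486 mm


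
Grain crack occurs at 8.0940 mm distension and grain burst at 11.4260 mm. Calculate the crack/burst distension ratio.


Formula: Ratio = crack / burst
Substituting: Ratio = 8.0940 / 11.4260
Result: 0.7084


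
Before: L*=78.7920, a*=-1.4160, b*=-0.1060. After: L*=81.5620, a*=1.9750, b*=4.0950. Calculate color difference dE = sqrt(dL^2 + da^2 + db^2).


dL = 2.7700, da = 3.3910, db = 4.2010
dE = sqrt(2.7700^2 + 3.3910^2 + 4.2010^2) = 6.0680


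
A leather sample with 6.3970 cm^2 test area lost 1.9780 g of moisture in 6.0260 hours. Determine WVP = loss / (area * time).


Formula: WVP = loss / (area * time)
Substituting: WVP = 1.9780 / (6.3970 * 6.0260)
Result: 0.0513122 g/(cm^2*hr)


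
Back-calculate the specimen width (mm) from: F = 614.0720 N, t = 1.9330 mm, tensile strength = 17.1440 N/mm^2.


Formula: w = F / (TS * t)
Substituting: w = 614.0720 / (17.1440 * 1.9330)
Result: 18.5300 mm


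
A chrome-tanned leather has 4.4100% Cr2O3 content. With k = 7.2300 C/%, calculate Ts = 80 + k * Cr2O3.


Formula: Ts = 80 + k * Cr2O3
Substituting: Ts = 80 + 7.2300 * 4.4100
Result: 111.8843 C


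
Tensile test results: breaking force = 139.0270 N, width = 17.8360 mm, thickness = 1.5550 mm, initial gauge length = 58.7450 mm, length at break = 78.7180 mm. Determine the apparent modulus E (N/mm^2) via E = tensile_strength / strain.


TS = F / (w * t) = 139.0270 / (17.8360 * 1.5550) = 5.0127 N/mm^2
strain = (Lf - L0) / L0 = (78.7180 - 58.7450) / 58.7450 = 0.3400
E = TS / strain = 5.0127 / 0.3400 = 14.7434 N/mm^2


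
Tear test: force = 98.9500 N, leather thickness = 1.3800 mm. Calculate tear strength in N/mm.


Formula: Tear strength = force / thickness
Substituting: Tear strength = 98.9500 / 1.3800
Result: 71.7029 N/mm


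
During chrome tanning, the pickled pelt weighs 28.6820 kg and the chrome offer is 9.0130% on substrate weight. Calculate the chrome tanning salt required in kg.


Formula: Chrome = substrate * pct / 100
Substituting: Chrome = 28.6820 * 9.0130 / 100
Result: 2.5851 kg


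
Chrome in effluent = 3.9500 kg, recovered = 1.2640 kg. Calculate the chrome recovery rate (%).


Formula: Recovery = recovered / input * 100
Substituting: Recovery = 1.2640 / 3.9500 * 100
Result: 32.0000 %


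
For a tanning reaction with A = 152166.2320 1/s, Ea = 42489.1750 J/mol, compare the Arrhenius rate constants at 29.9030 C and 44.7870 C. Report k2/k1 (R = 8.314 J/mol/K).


T1 = 29.9030 + 273.15 = 303.0530 K; T2 = 44.7870 + 273.15 = 317.9370 K
k1 = A * exp(-Ea/(R*T1)) = 152166.2320 * exp(-42489.1750/(8.314*303.0530)) = 0.00722038 1/s
k2 = A * exp(-Ea/(R*T2)) = 152166.2320 * exp(-42489.1750/(8.314*317.9370)) = 0.0159007 1/s
k2/k1 = 0.0159007 / 0.00722038 = 2.2022


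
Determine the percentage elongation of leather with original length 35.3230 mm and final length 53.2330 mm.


Formula: Elongation = (Lf - L0) / L0 * 100
Substituting: Elongation = (53.2330 - 35.3230) / 35.3230 * 100
Result: 50.7035 %


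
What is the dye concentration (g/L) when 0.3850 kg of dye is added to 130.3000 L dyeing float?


Formula: Conc = dye_mass(kg) / volume(L) * 1000
Substituting: Conc = 0.3850 / 130.3000 * 1000
Result: 2.9547 g/L


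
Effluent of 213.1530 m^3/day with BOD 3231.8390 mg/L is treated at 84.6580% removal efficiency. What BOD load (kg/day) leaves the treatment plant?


Load_in = volume * conc / 1000 = 213.1530 * 3231.8390 / 1000 = 688.8762 kg/day
Removed = Load_in * eff / 100 = 688.8762 * 84.6580 / 100 = 583.1888 kg/day
Load_out = Load_in - Removed = 688.8762 - 583.1888 = 105.6874 kg/day


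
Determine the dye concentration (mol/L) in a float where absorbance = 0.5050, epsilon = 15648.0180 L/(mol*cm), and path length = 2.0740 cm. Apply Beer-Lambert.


Formula: c = A / (epsilon * l)
Substituting: c = 0.5050 / (15648.0180 * 2.0740)
Result: 1.5560e-05 mol/L


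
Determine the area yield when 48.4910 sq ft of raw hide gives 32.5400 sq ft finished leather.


Formula: Yield = finished / raw * 100
Substituting: Yield = 32.5400 / 48.4910 * 100
Result: 67.1052 %


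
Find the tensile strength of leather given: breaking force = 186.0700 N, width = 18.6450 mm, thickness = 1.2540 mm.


Formula: TS = force / (width * thickness)
Substituting: TS = 186.0700 / (18.6450 * 1.2540)
Result: 7.9582 N/mm^2


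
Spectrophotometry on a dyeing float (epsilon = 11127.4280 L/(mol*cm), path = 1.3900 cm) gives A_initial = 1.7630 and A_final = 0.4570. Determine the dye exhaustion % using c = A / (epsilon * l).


c_initial = A_i / (epsilon * l) = 1.7630 / (11127.4280 * 1.3900) = 1.1398e-04 mol/L
c_final = A_f / (epsilon * l) = 0.4570 / (11127.4280 * 1.3900) = 2.9547e-05 mol/L
Exhaustion = (c_initial - c_final) / c_initial * 100 = (1.1398e-04 - 2.9547e-05) / 1.1398e-04 * 100 = 74.0783 %


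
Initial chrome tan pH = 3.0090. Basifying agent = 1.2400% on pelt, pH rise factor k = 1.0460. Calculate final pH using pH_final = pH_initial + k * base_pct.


Formula: pH_final = pH_initial + k * base_pct
Substituting: pH_final = 3.0090 + 1.0460 * 1.2400
Result: 4.3060


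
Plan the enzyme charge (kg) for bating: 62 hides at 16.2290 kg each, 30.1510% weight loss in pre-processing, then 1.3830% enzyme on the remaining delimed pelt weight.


Total_raw = N * avg_wt = 62 * 16.2290 = 1006.1980 kg
Substrate = Total_raw * (1 - loss/100) = 1006.1980 * (1 - 30.1510/100) = 702.8192 kg
Enzyme = Substrate * pct / 100 = 702.8192 * 1.3830 / 100 = 9.7200 kg


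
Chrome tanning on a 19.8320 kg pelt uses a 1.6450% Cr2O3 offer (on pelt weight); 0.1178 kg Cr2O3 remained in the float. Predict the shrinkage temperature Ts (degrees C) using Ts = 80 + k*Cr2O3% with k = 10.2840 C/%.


Offered = pelt * offer_pct / 100 = 19.8320 * 1.6450 / 100 = 0.3262 kg
Uptake = offered - residual = 0.3262 - 0.1178 = 0.2084 kg
Cr2O3% on pelt = uptake / pelt * 100 = 0.2084 / 19.8320 * 100 = 1.0510 %
Ts = 80 + k * Cr2O3% = 80 + 10.2840 * 1.0510 = 90.8086 C


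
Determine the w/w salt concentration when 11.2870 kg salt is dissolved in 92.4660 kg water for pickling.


Formula: Conc = salt / (water + salt) * 100
Substituting: Conc = 11.2870 / (92.4660 + 11.2870) * 100
Result: 10.8787 %


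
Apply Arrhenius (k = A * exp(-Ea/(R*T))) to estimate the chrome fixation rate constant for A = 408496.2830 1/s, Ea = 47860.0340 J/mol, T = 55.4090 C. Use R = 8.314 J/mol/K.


T_K = T_C + 273.15 = 55.4090 + 273.15 = 328.5590 K
exponent = -Ea / (R * T_K) = -47860.0340 / (8.314 * 328.5590) = -17.5206
k = A * exp(exponent) = 408496.2830 * exp(-17.5206) = 0.0100479 1/s


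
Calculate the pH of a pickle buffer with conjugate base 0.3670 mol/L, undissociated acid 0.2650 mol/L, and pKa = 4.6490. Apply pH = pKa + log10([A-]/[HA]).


ratio = [A-] / [HA] = 0.3670 / 0.2650 = 1.3849
log10(ratio) = 0.1414
pH = pKa + log10(ratio) = 4.6490 + 0.1414 = 4.7904


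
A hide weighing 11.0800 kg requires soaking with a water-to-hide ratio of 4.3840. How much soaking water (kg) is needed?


Formula: Water = hide_weight * ratio
Substituting: Water = 11.0800 * 4.3840
Result: 48.5747 kg


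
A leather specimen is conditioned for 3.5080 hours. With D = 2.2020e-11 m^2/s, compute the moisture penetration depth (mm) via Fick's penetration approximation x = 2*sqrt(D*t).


t = 3.5080 hr * 3600 = 12628.8000 s
D * t = 2.2020e-11 * 12628.8000 = 2.7809e-07
x = 2 * sqrt(D*t) = 2 * sqrt(2.7809e-07) = 0.00105468 m = 1.0547 mm


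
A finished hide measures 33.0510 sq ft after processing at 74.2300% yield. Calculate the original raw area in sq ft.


Formula: raw = finished * 100 / yield
Substituting: raw = 33.0510 * 100 / 74.2300
Result: 44.5251 sq ft


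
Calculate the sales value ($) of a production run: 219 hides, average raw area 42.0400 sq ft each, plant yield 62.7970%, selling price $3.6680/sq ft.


Raw_total = N * avg_area = 219 * 42.0400 = 9206.7600 sq ft
Finished = Raw_total * yield / 100 = 9206.7600 * 62.7970 / 100 = 5781.5691 sq ft
Value = Finished * price = 5781.5691 * 3.6680 = 21206.7954 $


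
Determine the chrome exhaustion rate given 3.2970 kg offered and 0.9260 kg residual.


Formula: Uptake = (offered - residual) / offered * 100
Substituting: Uptake = (3.2970 - 0.9260) / 3.2970 * 100
Result: 71.9139 %


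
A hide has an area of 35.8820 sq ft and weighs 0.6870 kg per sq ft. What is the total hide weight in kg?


Formula: Weight = area * weight_per_sqft
Substituting: Weight = 35.8820 * 0.6870
Result: 24.6509 kg


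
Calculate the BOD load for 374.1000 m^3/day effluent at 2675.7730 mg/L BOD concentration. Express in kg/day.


Formula: BOD_load = volume * conc / 1000
Substituting: BOD_load = 374.1000 * 2675.7730 / 1000
Result: 1001.0067 kg/day


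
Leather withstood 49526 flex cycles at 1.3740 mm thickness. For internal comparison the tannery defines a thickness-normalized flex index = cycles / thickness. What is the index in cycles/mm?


Formula: Index = cycles / thickness
Substituting: Index = 49526 / 1.3740
Result: 36045.1237 cycles/mm


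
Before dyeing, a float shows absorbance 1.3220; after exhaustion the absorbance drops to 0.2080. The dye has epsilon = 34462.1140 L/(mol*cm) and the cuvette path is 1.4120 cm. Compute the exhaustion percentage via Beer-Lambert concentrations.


c_initial = A_i / (epsilon * l) = 1.3220 / (34462.1140 * 1.4120) = 2.7168e-05 mol/L
c_final = A_f / (epsilon * l) = 0.2080 / (34462.1140 * 1.4120) = 4.2745e-06 mol/L
Exhaustion = (c_initial - c_final) / c_initial * 100 = (2.7168e-05 - 4.2745e-06) / 2.7168e-05 * 100 = 84.2663 %


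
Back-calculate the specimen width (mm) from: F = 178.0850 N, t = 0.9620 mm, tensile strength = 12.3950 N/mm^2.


Formula: w = F / (TS * t)
Substituting: w = 178.0850 / (12.3950 * 0.9620)
Result: 14.9350 mm


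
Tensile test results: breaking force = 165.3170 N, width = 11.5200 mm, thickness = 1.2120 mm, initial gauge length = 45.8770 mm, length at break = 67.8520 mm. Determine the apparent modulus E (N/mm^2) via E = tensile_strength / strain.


TS = F / (w * t) = 165.3170 / (11.5200 * 1.2120) = 11.8403 N/mm^2
strain = (Lf - L0) / L0 = (67.8520 - 45.8770) / 45.8770 = 0.4790
E = TS / strain = 11.8403 / 0.4790 = 24.7189 N/mm^2


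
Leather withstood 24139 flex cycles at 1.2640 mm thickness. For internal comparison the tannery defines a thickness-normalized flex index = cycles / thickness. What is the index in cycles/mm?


Formula: Index = cycles / thickness
Substituting: Index = 24139 / 1.2640
Result: 19097.3101 cycles/mm


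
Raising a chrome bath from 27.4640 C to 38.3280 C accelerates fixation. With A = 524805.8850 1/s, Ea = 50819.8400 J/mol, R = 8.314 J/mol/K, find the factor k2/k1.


T1 = 27.4640 + 273.15 = 300.6140 K; T2 = 38.3280 + 273.15 = 311.4780 K
k1 = A * exp(-Ea/(R*T1)) = 524805.8850 * exp(-50819.8400/(8.314*300.6140)) = 7.7488e-04 1/s
k2 = A * exp(-Ea/(R*T2)) = 524805.8850 * exp(-50819.8400/(8.314*311.4780)) = 0.00157485 1/s
k2/k1 = 0.00157485 / 7.7488e-04 = 2.0324


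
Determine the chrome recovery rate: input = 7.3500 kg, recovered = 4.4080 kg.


Formula: Recovery = recovered / input * 100
Substituting: Recovery = 4.4080 / 7.3500 * 100
Result: 59.9728 %


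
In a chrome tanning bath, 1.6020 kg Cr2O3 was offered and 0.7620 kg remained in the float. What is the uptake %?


Formula: Uptake = (offered - residual) / offered * 100
Substituting: Uptake = (1.6020 - 0.7620) / 1.6020 * 100
Result: 52.4345 %


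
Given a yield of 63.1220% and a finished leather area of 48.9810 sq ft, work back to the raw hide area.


Formula: raw = finished * 100 / yield
Substituting: raw = 48.9810 * 100 / 63.1220
Result: 77.5974 sq ft


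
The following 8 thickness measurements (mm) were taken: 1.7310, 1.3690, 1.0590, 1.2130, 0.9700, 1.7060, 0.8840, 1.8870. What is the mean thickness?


Formula: Average = sum / n
Substituting: Average = 10.8190 / 8
Result: 1.3524 mm


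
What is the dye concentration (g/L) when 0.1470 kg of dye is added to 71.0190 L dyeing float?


Formula: Conc = dye_mass(kg) / volume(L) * 1000
Substituting: Conc = 0.1470 / 71.0190 * 1000
Result: 2.0699 g/L


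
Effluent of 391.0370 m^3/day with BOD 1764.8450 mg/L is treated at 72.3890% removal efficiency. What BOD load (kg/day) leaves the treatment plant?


Load_in = volume * conc / 1000 = 391.0370 * 1764.8450 / 1000 = 690.1197 kg/day
Removed = Load_in * eff / 100 = 690.1197 * 72.3890 / 100 = 499.5707 kg/day
Load_out = Load_in - Removed = 690.1197 - 499.5707 = 190.5489 kg/day


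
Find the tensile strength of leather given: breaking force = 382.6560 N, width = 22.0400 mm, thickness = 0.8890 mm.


Formula: TS = force / (width * thickness)
Substituting: TS = 382.6560 / (22.0400 * 0.8890)
Result: 19.5297 N/mm^2


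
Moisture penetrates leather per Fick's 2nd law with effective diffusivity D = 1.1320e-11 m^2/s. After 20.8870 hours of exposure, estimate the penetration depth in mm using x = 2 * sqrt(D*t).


t = 20.8870 hr * 3600 = 75193.2000 s
D * t = 1.1320e-11 * 75193.2000 = 8.5119e-07
x = 2 * sqrt(D*t) = 2 * sqrt(8.5119e-07) = 0.0018452 m = 1.8452 mm


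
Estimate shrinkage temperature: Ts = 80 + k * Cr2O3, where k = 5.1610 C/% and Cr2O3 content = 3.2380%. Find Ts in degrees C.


Formula: Ts = 80 + k * Cr2O3
Substituting: Ts = 80 + 5.1610 * 3.2380
Result: 96.7113 C


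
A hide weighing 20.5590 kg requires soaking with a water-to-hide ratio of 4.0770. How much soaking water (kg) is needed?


Formula: Water = hide_weight * ratio
Substituting: Water = 20.5590 * 4.0770
Result: 83.8190 kg


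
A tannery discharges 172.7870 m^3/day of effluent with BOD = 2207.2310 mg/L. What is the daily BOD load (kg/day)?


Formula: BOD_load = volume * conc / 1000
Substituting: BOD_load = 172.7870 * 2207.2310 / 1000
Result: 381.3808 kg/day


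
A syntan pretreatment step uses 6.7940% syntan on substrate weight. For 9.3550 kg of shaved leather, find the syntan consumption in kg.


Formula: Syntan = substrate * pct / 100
Substituting: Syntan = 9.3550 * 6.7940 / 100
Result: 0.6356 kg


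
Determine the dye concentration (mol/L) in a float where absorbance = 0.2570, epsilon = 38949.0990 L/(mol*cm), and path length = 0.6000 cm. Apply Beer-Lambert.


Formula: c = A / (epsilon * l)
Substituting: c = 0.2570 / (38949.0990 * 0.6000)
Result: 1.0997e-05 mol/L


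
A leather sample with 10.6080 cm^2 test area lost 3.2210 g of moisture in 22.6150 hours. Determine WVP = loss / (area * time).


Formula: WVP = loss / (area * time)
Substituting: WVP = 3.2210 / (10.6080 * 22.6150)
Result: 0.0134264 g/(cm^2*hr)


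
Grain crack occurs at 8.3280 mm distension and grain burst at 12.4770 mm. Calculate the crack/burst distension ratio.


Formula: Ratio = crack / burst
Substituting: Ratio = 8.3280 / 12.4770
Result: 0.6675


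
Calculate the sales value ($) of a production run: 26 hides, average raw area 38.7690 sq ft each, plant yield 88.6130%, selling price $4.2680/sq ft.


Raw_total = N * avg_area = 26 * 38.7690 = 1007.9940 sq ft
Finished = Raw_total * yield / 100 = 1007.9940 * 88.6130 / 100 = 893.2137 sq ft
Value = Finished * price = 893.2137 * 4.2680 = 3812.2362 $


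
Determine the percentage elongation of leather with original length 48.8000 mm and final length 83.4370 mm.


Formula: Elongation = (Lf - L0) / L0 * 100
Substituting: Elongation = (83.4370 - 48.8000) / 48.8000 * 100
Result: 70.9775 %


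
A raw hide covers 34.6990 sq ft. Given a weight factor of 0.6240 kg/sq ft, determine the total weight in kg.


Formula: Weight = area * weight_per_sqft
Substituting: Weight = 34.6990 * 0.6240
Result: 21.6522 kg


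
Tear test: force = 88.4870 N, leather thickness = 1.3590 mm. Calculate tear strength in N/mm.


Formula: Tear strength = force / thickness
Substituting: Tear strength = 88.4870 / 1.3590
Result: 65.1118 N/mm


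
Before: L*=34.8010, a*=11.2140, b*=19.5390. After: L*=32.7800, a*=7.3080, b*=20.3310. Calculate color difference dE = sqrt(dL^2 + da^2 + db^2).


dL = -2.0210, da = -3.9060, db = 0.7920
dE = sqrt((-2.0210)^2 + (-3.9060)^2 + 0.7920^2) = 4.4686


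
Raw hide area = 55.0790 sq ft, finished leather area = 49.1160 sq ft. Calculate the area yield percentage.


Formula: Yield = finished / raw * 100
Substituting: Yield = 49.1160 / 55.0790 * 100
Result: 89.1737 %


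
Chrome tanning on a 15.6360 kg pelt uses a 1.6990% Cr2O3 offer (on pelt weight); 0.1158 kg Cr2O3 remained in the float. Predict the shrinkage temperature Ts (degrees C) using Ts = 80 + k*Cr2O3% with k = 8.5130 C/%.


Offered = pelt * offer_pct / 100 = 15.6360 * 1.6990 / 100 = 0.2657 kg
Uptake = offered - residual = 0.2657 - 0.1158 = 0.1499 kg
Cr2O3% on pelt = uptake / pelt * 100 = 0.1499 / 15.6360 * 100 = 0.9584 %
Ts = 80 + k * Cr2O3% = 80 + 8.5130 * 0.9584 = 88.1589 C


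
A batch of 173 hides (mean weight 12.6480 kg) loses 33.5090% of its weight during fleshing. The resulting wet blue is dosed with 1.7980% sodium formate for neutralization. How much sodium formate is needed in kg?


Total_raw = N * avg_wt = 173 * 12.6480 = 2188.1040 kg
Substrate = Total_raw * (1 - loss/100) = 2188.1040 * (1 - 33.5090/100) = 1454.8922 kg
Neutralizer = Substrate * pct / 100 = 1454.8922 * 1.7980 / 100 = 26.1590 kg


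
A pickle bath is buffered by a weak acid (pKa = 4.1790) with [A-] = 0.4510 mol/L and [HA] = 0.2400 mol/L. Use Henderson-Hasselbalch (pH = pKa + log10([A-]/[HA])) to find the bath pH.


ratio = [A-] / [HA] = 0.4510 / 0.2400 = 1.8792
log10(ratio) = 0.2740
pH = pKa + log10(ratio) = 4.1790 + 0.2740 = 4.4530


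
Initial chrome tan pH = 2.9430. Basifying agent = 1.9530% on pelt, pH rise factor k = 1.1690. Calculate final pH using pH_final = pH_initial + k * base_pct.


Formula: pH_final = pH_initial + k * base_pct
Substituting: pH_final = 2.9430 + 1.1690 * 1.9530
Result: 5.2261


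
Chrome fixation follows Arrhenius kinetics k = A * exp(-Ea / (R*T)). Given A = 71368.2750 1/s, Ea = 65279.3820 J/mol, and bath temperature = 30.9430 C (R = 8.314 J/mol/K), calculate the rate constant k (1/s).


T_K = T_C + 273.15 = 30.9430 + 273.15 = 304.0930 K
exponent = -Ea / (R * T_K) = -65279.3820 / (8.314 * 304.0930) = -25.8202
k = A * exp(exponent) = 71368.2750 * exp(-25.8202) = 4.3645e-07 1/s


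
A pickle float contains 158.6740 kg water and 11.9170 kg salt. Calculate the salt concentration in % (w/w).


Formula: Conc = salt / (water + salt) * 100
Substituting: Conc = 11.9170 / (158.6740 + 11.9170) * 100
Result: 6.9857 %


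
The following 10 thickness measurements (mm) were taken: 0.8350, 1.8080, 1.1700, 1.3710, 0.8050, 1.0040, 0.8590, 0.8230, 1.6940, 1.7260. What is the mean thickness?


Formula: Average = sum / n
Substituting: Average = 12.0950 / 10
Result: 1.2095 mm


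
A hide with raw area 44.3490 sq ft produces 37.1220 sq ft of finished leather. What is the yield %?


Formula: Yield = finished / raw * 100
Substituting: Yield = 37.1220 / 44.3490 * 100
Result: 83.7043 %


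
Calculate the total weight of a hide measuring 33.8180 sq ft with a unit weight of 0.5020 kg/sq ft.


Formula: Weight = area * weight_per_sqft
Substituting: Weight = 33.8180 * 0.5020
Result: 16.9766 kg


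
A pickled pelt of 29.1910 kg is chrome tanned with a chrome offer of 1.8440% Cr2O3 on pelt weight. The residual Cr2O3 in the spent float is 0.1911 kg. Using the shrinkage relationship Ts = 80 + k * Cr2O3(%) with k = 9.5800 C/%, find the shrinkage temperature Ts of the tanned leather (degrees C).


Offered = pelt * offer_pct / 100 = 29.1910 * 1.8440 / 100 = 0.5383 kg
Uptake = offered - residual = 0.5383 - 0.1911 = 0.3472 kg
Cr2O3% on pelt = uptake / pelt * 100 = 0.3472 / 29.1910 * 100 = 1.1893 %
Ts = 80 + k * Cr2O3% = 80 + 9.5800 * 1.1893 = 91.3939 C


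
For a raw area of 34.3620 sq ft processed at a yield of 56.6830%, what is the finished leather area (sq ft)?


Formula: finished = raw * yield / 100
Substituting: finished = 34.3620 * 56.6830 / 100
Result: 19.4774 sq ft


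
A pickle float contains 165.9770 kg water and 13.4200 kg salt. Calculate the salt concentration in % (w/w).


Formula: Conc = salt / (water + salt) * 100
Substituting: Conc = 13.4200 / (165.9770 + 13.4200) * 100
Result: 7.4806 %


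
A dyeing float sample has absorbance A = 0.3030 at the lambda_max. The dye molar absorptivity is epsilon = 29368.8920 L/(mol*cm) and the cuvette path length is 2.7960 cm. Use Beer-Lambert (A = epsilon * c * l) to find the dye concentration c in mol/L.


Formula: c = A / (epsilon * l)
Substituting: c = 0.3030 / (29368.8920 * 2.7960)
Result: 3.6899e-06 mol/L


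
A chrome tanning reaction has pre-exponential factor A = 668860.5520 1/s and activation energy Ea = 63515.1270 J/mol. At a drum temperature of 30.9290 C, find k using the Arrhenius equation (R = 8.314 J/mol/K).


T_K = T_C + 273.15 = 30.9290 + 273.15 = 304.0790 K
exponent = -Ea / (R * T_K) = -63515.1270 / (8.314 * 304.0790) = -25.1235
k = A * exp(exponent) = 668860.5520 * exp(-25.1235) = 8.2096e-06 1/s


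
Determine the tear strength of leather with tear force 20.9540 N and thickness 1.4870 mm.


Formula: Tear strength = force / thickness
Substituting: Tear strength = 20.9540 / 1.4870
Result: 14.0915 N/mm


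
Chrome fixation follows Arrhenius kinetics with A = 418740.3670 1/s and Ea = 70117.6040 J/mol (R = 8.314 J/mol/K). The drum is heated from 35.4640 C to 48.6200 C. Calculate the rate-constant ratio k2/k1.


T1 = 35.4640 + 273.15 = 308.6140 K; T2 = 48.6200 + 273.15 = 321.7700 K
k1 = A * exp(-Ea/(R*T1)) = 418740.3670 * exp(-70117.6040/(8.314*308.6140)) = 5.6718e-07 1/s
k2 = A * exp(-Ea/(R*T2)) = 418740.3670 * exp(-70117.6040/(8.314*321.7700)) = 1.7337e-06 1/s
k2/k1 = 1.7337e-06 / 5.6718e-07 = 3.0567


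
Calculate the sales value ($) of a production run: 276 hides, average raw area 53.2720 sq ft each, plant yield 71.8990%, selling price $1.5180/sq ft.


Raw_total = N * avg_area = 276 * 53.2720 = 14703.0720 sq ft
Finished = Raw_total * yield / 100 = 14703.0720 * 71.8990 / 100 = 10571.3617 sq ft
Value = Finished * price = 10571.3617 * 1.5180 = 16047.3271 $


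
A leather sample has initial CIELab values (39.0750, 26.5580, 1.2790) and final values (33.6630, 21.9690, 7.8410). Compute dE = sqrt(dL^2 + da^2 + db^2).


dL = -5.4120, da = -4.5890, db = 6.5620
dE = sqrt((-5.4120)^2 + (-4.5890)^2 + 6.5620^2) = 9.6648


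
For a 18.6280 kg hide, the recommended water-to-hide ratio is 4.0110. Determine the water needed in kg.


Formula: Water = hide_weight * ratio
Substituting: Water = 18.6280 * 4.0110
Result: 74.7169 kg


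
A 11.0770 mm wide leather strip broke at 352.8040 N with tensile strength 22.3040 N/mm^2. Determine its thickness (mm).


Formula: t = F / (TS * w)
Substituting: t = 352.8040 / (22.3040 * 11.0770)
Result: 1.4280 mm


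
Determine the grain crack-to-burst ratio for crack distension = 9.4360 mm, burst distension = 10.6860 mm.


Formula: Ratio = crack / burst
Substituting: Ratio = 9.4360 / 10.6860
Result: 0.8830


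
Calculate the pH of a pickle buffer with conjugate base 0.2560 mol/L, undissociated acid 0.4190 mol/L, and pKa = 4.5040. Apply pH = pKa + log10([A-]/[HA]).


ratio = [A-] / [HA] = 0.2560 / 0.4190 = 0.6110
log10(ratio) = -0.2140
pH = pKa + log10(ratio) = 4.5040 - 0.2140 = 4.2900


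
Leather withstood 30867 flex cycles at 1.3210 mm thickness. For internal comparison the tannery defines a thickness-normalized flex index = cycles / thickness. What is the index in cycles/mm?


Formula: Index = cycles / thickness
Substituting: Index = 30867 / 1.3210
Result: 23366.3891 cycles/mm


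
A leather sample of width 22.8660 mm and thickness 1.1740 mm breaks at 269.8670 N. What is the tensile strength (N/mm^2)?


Formula: TS = force / (width * thickness)
Substituting: TS = 269.8670 / (22.8660 * 1.1740)
Result: 10.0529 N/mm^2


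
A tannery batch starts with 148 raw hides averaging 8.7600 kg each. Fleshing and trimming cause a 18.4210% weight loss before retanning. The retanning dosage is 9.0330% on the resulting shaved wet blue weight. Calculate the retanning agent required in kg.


Total_raw = N * avg_wt = 148 * 8.7600 = 1296.4800 kg
Substrate = Total_raw * (1 - loss/100) = 1296.4800 * (1 - 18.4210/100) = 1057.6554 kg
Retan = Substrate * pct / 100 = 1057.6554 * 9.0330 / 100 = 95.5380 kg


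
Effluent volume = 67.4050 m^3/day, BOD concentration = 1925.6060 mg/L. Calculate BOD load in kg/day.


Formula: BOD_load = volume * conc / 1000
Substituting: BOD_load = 67.4050 * 1925.6060 / 1000
Result: 129.7955 kg/day


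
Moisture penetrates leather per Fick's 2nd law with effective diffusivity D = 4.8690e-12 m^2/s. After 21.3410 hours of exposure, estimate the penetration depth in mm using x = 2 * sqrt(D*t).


t = 21.3410 hr * 3600 = 76827.6000 s
D * t = 4.8690e-12 * 76827.6000 = 3.7407e-07
x = 2 * sqrt(D*t) = 2 * sqrt(3.7407e-07) = 0.00122323 m = 1.2232 mm


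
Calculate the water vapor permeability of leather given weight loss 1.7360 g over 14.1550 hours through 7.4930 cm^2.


Formula: WVP = loss / (area * time)
Substituting: WVP = 1.7360 / (7.4930 * 14.1550)
Result: 0.0163676 g/(cm^2*hr)


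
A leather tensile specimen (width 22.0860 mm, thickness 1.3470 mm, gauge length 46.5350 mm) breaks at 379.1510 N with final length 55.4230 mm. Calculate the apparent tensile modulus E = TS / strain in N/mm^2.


TS = F / (w * t) = 379.1510 / (22.0860 * 1.3470) = 12.7446 N/mm^2
strain = (Lf - L0) / L0 = (55.4230 - 46.5350) / 46.5350 = 0.1910
E = TS / strain = 12.7446 / 0.1910 = 66.7272 N/mm^2


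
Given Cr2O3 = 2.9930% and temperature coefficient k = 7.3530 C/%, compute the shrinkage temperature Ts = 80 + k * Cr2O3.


Formula: Ts = 80 + k * Cr2O3
Substituting: Ts = 80 + 7.3530 * 2.9930
Result: 102.0075 C


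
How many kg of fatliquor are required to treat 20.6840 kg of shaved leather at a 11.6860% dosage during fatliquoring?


Formula: Fat = substrate * pct / 100
Substituting: Fat = 20.6840 * 11.6860 / 100
Result: 2.4171 kg


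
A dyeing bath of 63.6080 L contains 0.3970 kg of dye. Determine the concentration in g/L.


Formula: Conc = dye_mass(kg) / volume(L) * 1000
Substituting: Conc = 0.3970 / 63.6080 * 1000
Result: 6.2414 g/L


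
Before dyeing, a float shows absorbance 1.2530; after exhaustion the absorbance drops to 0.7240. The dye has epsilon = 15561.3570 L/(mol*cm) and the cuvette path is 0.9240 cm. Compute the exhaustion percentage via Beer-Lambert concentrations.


c_initial = A_i / (epsilon * l) = 1.2530 / (15561.3570 * 0.9240) = 8.7143e-05 mol/L
c_final = A_f / (epsilon * l) = 0.7240 / (15561.3570 * 0.9240) = 5.0352e-05 mol/L
Exhaustion = (c_initial - c_final) / c_initial * 100 = (8.7143e-05 - 5.0352e-05) / 8.7143e-05 * 100 = 42.2187 %


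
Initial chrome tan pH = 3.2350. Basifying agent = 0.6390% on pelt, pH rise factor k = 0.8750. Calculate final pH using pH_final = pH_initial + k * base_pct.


Formula: pH_final = pH_initial + k * base_pct
Substituting: pH_final = 3.2350 + 0.8750 * 0.6390
Result: 3.7941


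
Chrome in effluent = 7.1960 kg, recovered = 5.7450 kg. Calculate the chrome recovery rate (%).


Formula: Recovery = recovered / input * 100
Substituting: Recovery = 5.7450 / 7.1960 * 100
Result: 79.8360 %


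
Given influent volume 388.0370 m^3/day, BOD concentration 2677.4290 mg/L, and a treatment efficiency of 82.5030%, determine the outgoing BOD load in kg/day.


Load_in = volume * conc / 1000 = 388.0370 * 2677.4290 / 1000 = 1038.9415 kg/day
Removed = Load_in * eff / 100 = 1038.9415 * 82.5030 / 100 = 857.1579 kg/day
Load_out = Load_in - Removed = 1038.9415 - 857.1579 = 181.7836 kg/day


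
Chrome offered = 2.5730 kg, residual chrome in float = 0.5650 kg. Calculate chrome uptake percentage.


Formula: Uptake = (offered - residual) / offered * 100
Substituting: Uptake = (2.5730 - 0.5650) / 2.5730 * 100
Result: 78.0412 %


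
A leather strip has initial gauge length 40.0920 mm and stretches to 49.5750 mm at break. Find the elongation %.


Formula: Elongation = (Lf - L0) / L0 * 100
Substituting: Elongation = (49.5750 - 40.0920) / 40.0920 * 100
Result: 23.6531 %


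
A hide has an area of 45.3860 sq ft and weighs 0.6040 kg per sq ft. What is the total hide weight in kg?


Formula: Weight = area * weight_per_sqft
Substituting: Weight = 45.3860 * 0.6040
Result: 27.4131 kg


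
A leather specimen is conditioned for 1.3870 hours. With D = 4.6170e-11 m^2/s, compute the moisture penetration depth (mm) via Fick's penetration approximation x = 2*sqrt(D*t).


t = 1.3870 hr * 3600 = 4993.2000 s
D * t = 4.6170e-11 * 4993.2000 = 2.3054e-07
x = 2 * sqrt(D*t) = 2 * sqrt(2.3054e-07) = 9.6028e-04 m = 0.9603 mm


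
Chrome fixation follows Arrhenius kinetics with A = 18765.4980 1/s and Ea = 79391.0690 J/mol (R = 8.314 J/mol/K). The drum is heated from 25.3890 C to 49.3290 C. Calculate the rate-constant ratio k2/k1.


T1 = 25.3890 + 273.15 = 298.5390 K; T2 = 49.3290 + 273.15 = 322.4790 K
k1 = A * exp(-Ea/(R*T1)) = 18765.4980 * exp(-79391.0690/(8.314*298.5390)) = 2.4099e-10 1/s
k2 = A * exp(-Ea/(R*T2)) = 18765.4980 * exp(-79391.0690/(8.314*322.4790)) = 2.5897e-09 1/s
k2/k1 = 2.5897e-09 / 2.4099e-10 = 10.7463


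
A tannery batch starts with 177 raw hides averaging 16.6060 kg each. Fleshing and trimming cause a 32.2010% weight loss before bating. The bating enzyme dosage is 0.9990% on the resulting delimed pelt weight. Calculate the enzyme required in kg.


Total_raw = N * avg_wt = 177 * 16.6060 = 2939.2620 kg
Substrate = Total_raw * (1 - loss/100) = 2939.2620 * (1 - 32.2010/100) = 1992.7902 kg
Enzyme = Substrate * pct / 100 = 1992.7902 * 0.9990 / 100 = 19.9080 kg


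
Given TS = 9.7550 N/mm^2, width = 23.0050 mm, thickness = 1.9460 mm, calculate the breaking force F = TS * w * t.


Formula: F = TS * w * t
Substituting: F = 9.7550 * 23.0050 * 1.9460
Result: 436.7092 N


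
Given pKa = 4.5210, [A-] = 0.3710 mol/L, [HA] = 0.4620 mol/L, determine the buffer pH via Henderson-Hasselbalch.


ratio = [A-] / [HA] = 0.3710 / 0.4620 = 0.8030
log10(ratio) = -0.0952681
pH = pKa + log10(ratio) = 4.5210 - 0.0952681 = 4.4257


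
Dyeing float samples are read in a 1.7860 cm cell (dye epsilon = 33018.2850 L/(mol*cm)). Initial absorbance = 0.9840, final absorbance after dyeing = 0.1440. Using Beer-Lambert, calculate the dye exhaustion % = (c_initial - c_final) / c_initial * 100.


c_initial = A_i / (epsilon * l) = 0.9840 / (33018.2850 * 1.7860) = 1.6686e-05 mol/L
c_final = A_f / (epsilon * l) = 0.1440 / (33018.2850 * 1.7860) = 2.4419e-06 mol/L
Exhaustion = (c_initial - c_final) / c_initial * 100 = (1.6686e-05 - 2.4419e-06) / 1.6686e-05 * 100 = 85.3659 %


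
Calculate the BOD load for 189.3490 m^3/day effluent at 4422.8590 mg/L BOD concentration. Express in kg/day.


Formula: BOD_load = volume * conc / 1000
Substituting: BOD_load = 189.3490 * 4422.8590 / 1000
Result: 837.4639 kg/day


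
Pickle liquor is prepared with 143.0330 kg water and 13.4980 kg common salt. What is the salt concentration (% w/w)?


Formula: Conc = salt / (water + salt) * 100
Substituting: Conc = 13.4980 / (143.0330 + 13.4980) * 100
Result: 8.6232 %


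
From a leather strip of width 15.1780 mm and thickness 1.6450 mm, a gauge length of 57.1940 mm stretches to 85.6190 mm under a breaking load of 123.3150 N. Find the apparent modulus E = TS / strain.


TS = F / (w * t) = 123.3150 / (15.1780 * 1.6450) = 4.9390 N/mm^2
strain = (Lf - L0) / L0 = (85.6190 - 57.1940) / 57.1940 = 0.4970
E = TS / strain = 4.9390 / 0.4970 = 9.9377 N/mm^2


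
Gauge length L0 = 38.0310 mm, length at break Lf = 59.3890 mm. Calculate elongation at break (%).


Formula: Elongation = (Lf - L0) / L0 * 100
Substituting: Elongation = (59.3890 - 38.0310) / 38.0310 * 100
Result: 56.1594 %


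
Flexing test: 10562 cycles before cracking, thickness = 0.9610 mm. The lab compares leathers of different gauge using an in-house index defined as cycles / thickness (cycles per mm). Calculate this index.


Formula: Index = cycles / thickness
Substituting: Index = 10562 / 0.9610
Result: 10990.6348 cycles/mm


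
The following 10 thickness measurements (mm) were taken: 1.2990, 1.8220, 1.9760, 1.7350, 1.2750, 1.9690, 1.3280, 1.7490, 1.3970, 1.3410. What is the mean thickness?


Formula: Average = sum / n
Substituting: Average = 15.8910 / 10
Result: 1.5891 mm


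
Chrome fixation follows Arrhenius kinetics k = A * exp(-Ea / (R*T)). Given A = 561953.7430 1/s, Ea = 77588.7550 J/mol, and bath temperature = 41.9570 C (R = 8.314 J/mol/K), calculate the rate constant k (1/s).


T_K = T_C + 273.15 = 41.9570 + 273.15 = 315.1070 K
exponent = -Ea / (R * T_K) = -77588.7550 / (8.314 * 315.1070) = -29.6163
k = A * exp(exponent) = 561953.7430 * exp(-29.6163) = 7.7180e-08 1/s


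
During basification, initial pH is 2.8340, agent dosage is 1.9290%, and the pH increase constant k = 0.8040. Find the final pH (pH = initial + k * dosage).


Formula: pH_final = pH_initial + k * base_pct
Substituting: pH_final = 2.8340 + 0.8040 * 1.9290
Result: 4.3849


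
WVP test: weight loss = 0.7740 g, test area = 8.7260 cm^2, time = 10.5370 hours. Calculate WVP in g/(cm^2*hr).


Formula: WVP = loss / (area * time)
Substituting: WVP = 0.7740 / (8.7260 * 10.5370)
Result: 0.008418 g/(cm^2*hr)


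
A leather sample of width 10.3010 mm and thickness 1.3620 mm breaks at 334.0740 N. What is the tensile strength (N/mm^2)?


Formula: TS = force / (width * thickness)
Substituting: TS = 334.0740 / (10.3010 * 1.3620)
Result: 23.8115 N/mm^2


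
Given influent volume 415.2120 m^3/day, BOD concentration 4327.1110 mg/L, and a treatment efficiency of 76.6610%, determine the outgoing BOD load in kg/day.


Load_in = volume * conc / 1000 = 415.2120 * 4327.1110 / 1000 = 1796.6684 kg/day
Removed = Load_in * eff / 100 = 1796.6684 * 76.6610 / 100 = 1377.3440 kg/day
Load_out = Load_in - Removed = 1796.6684 - 1377.3440 = 419.3244 kg/day


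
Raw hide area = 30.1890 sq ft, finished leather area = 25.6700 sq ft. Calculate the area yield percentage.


Formula: Yield = finished / raw * 100
Substituting: Yield = 25.6700 / 30.1890 * 100
Result: 85.0310 %


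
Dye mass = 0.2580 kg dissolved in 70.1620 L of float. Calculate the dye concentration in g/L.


Formula: Conc = dye_mass(kg) / volume(L) * 1000
Substituting: Conc = 0.2580 / 70.1620 * 1000
Result: 3.6772 g/L


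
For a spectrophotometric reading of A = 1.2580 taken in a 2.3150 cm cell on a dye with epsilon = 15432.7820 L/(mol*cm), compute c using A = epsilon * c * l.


Formula: c = A / (epsilon * l)
Substituting: c = 1.2580 / (15432.7820 * 2.3150)
Result: 3.5212e-05 mol/L


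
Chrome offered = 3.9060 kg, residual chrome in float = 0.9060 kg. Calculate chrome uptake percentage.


Formula: Uptake = (offered - residual) / offered * 100
Substituting: Uptake = (3.9060 - 0.9060) / 3.9060 * 100
Result: 76.8049 %


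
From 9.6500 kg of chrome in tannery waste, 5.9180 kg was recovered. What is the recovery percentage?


Formula: Recovery = recovered / input * 100
Substituting: Recovery = 5.9180 / 9.6500 * 100
Result: 61.3264 %


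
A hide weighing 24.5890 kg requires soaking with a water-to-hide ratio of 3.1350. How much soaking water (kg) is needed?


Formula: Water = hide_weight * ratio
Substituting: Water = 24.5890 * 3.1350
Result: 77.0865 kg


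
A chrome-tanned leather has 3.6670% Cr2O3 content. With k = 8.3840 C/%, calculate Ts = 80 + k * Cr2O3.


Formula: Ts = 80 + k * Cr2O3
Substituting: Ts = 80 + 8.3840 * 3.6670
Result: 110.7441 C


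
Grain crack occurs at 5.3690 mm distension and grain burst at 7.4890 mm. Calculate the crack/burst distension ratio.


Formula: Ratio = crack / burst
Substituting: Ratio = 5.3690 / 7.4890
Result: 0.7169


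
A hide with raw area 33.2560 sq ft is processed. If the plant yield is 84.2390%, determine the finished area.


Formula: finished = raw * yield / 100
Substituting: finished = 33.2560 * 84.2390 / 100
Result: 28.0145 sq ft


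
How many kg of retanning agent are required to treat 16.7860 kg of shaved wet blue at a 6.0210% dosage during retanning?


Formula: Retan = substrate * pct / 100
Substituting: Retan = 16.7860 * 6.0210 / 100
Result: 1.0107 kg


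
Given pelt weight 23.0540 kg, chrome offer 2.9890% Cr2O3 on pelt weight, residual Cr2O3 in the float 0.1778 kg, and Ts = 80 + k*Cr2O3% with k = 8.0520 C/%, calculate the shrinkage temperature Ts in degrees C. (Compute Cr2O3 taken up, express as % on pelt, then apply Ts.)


Offered = pelt * offer_pct / 100 = 23.0540 * 2.9890 / 100 = 0.6891 kg
Uptake = offered - residual = 0.6891 - 0.1778 = 0.5113 kg
Cr2O3% on pelt = uptake / pelt * 100 = 0.5113 / 23.0540 * 100 = 2.2178 %
Ts = 80 + k * Cr2O3% = 80 + 8.0520 * 2.2178 = 97.8575 C


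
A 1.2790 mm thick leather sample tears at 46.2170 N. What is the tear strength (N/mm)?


Formula: Tear strength = force / thickness
Substituting: Tear strength = 46.2170 / 1.2790
Result: 36.1353 N/mm


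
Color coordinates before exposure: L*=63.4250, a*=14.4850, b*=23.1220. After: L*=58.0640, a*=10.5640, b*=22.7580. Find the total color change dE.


dL = -5.3610, da = -3.9210, db = -0.3640
dE = sqrt((-5.3610)^2 + (-3.9210)^2 + (-0.3640)^2) = 6.6518


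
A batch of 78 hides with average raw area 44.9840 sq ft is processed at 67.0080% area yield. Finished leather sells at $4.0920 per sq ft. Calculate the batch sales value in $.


Raw_total = N * avg_area = 78 * 44.9840 = 3508.7520 sq ft
Finished = Raw_total * yield / 100 = 3508.7520 * 67.0080 / 100 = 2351.1445 sq ft
Value = Finished * price = 2351.1445 * 4.0920 = 9620.8835 $


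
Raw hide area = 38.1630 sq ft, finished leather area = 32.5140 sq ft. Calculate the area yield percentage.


Formula: Yield = finished / raw * 100
Substituting: Yield = 32.5140 / 38.1630 * 100
Result: 85.1977 %


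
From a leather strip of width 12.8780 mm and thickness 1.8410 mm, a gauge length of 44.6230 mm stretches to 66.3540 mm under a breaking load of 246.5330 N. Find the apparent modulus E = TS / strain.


TS = F / (w * t) = 246.5330 / (12.8780 * 1.8410) = 10.3986 N/mm^2
strain = (Lf - L0) / L0 = (66.3540 - 44.6230) / 44.6230 = 0.4870
E = TS / strain = 10.3986 / 0.4870 = 21.3527 N/mm^2


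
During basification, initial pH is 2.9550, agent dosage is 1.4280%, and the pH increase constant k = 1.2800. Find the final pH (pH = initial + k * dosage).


Formula: pH_final = pH_initial + k * base_pct
Substituting: pH_final = 2.9550 + 1.2800 * 1.4280
Result: 4.7828


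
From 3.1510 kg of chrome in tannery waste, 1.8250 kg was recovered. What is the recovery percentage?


Formula: Recovery = recovered / input * 100
Substituting: Recovery = 1.8250 / 3.1510 * 100
Result: 57.9181 %


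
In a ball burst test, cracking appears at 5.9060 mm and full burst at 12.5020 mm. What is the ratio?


Formula: Ratio = crack / burst
Substituting: Ratio = 5.9060 / 12.5020
Result: 0.4724


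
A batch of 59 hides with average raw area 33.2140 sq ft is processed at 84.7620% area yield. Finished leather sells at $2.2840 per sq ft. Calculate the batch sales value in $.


Raw_total = N * avg_area = 59 * 33.2140 = 1959.6260 sq ft
Finished = Raw_total * yield / 100 = 1959.6260 * 84.7620 / 100 = 1661.0182 sq ft
Value = Finished * price = 1661.0182 * 2.2840 = 3793.7655 $


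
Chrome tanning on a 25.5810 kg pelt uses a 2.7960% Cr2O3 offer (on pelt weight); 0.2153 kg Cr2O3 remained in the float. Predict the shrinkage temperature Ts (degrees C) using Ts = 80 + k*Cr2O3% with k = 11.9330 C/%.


Offered = pelt * offer_pct / 100 = 25.5810 * 2.7960 / 100 = 0.7152 kg
Uptake = offered - residual = 0.7152 - 0.2153 = 0.4999 kg
Cr2O3% on pelt = uptake / pelt * 100 = 0.4999 / 25.5810 * 100 = 1.9544 %
Ts = 80 + k * Cr2O3% = 80 + 11.9330 * 1.9544 = 103.3214 C
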